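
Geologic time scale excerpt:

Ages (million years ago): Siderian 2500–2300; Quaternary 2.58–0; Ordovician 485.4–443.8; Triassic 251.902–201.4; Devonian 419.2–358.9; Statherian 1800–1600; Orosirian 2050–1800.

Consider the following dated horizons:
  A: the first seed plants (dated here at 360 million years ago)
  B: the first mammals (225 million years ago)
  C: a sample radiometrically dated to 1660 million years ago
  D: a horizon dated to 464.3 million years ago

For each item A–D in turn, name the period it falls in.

A: 360 Ma lies in 419.2–358.9 Ma, so Devonian.
B: 225 Ma lies in 251.902–201.4 Ma, so Triassic.
C: 1660 Ma lies in 1800–1600 Ma, so Statherian.
D: 464.3 Ma lies in 485.4–443.8 Ma, so Ordovician.

A — Devonian; B — Triassic; C — Statherian; D — Ordovician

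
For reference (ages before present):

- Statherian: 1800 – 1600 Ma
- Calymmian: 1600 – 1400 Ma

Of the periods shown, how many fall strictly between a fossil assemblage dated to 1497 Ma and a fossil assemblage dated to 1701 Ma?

0

Checking each listed span, none has both start < 1701 Ma and end > 1497 Ma — every period straddles one of the two dates or lies outside them — so the count is 0.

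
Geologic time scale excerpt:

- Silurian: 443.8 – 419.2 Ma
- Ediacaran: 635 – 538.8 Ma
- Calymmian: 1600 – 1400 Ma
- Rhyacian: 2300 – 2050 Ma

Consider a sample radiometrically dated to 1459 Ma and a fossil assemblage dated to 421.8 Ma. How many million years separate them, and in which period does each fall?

1037.2 million years apart; the first in the Calymmian, the second in the Silurian

Elapsed time: 1459 − 421.8 = 1037.2 Myr.
1459 Ma lies within 1600–1400 Ma: Calymmian.
421.8 Ma lies within 443.8–419.2 Ma: Silurian.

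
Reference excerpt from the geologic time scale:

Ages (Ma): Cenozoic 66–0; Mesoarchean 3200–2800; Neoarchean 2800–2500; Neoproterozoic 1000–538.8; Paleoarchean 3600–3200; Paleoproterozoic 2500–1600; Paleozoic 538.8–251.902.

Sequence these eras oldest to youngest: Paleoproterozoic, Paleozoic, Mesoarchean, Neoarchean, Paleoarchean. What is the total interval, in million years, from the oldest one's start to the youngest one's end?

From the excerpt: Paleoproterozoic 2500–1600; Paleozoic 538.8–251.902; Mesoarchean 3200–2800; Neoarchean 2800–2500; Paleoarchean 3600–3200 (Ma).
Larger Ma is earlier, so the oldest is Paleoarchean and the youngest is Paleozoic; oldest to youngest: Paleoarchean, Mesoarchean, Neoarchean, Paleoproterozoic, Paleozoic.
Oldest start 3600 minus youngest end 251.902 gives 3348.098 Myr overall.

Paleoarchean → Mesoarchean → Neoarchean → Paleoproterozoic → Paleozoic; total span 3348.098 Myr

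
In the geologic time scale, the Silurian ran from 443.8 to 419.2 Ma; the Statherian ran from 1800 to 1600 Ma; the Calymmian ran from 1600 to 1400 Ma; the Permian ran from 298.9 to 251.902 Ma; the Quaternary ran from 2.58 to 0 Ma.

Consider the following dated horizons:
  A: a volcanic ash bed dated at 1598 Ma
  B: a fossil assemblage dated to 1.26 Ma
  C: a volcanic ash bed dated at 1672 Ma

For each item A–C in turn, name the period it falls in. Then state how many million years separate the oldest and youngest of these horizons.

A — Calymmian; B — Quaternary; C — Statherian; span 1670.74 million years

Match each age against the start–end ranges in the excerpt: A = 1598 Ma → Calymmian (1600–1400); B = 1.26 Ma → Quaternary (2.58–0); C = 1672 Ma → Statherian (1800–1600).
The largest age is 1672 Ma and the smallest is 1.26 Ma; their difference is 1670.74 Myr.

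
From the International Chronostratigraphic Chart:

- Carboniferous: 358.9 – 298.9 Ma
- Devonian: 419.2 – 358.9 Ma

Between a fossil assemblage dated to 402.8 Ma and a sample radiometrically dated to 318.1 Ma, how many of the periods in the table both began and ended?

0

The older date is 402.8 Ma and the younger is 318.1 Ma.
No period both begins after 402.8 Ma and ends before 318.1 Ma, so the count is 0.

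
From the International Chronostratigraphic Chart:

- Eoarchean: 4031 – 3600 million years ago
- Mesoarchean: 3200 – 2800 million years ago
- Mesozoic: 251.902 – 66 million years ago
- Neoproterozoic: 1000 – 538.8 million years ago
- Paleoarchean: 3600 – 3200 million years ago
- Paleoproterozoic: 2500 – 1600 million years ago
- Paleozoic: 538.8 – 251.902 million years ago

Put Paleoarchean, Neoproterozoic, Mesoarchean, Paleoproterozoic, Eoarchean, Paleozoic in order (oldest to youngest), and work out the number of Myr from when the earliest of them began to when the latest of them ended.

From the excerpt: Paleoarchean 3600–3200; Neoproterozoic 1000–538.8; Mesoarchean 3200–2800; Paleoproterozoic 2500–1600; Eoarchean 4031–3600; Paleozoic 538.8–251.902 (Ma).
Larger Ma is earlier, so the oldest is Eoarchean and the youngest is Paleozoic; oldest to youngest: Eoarchean, Paleoarchean, Mesoarchean, Paleoproterozoic, Neoproterozoic, Paleozoic.
Oldest start 4031 minus youngest end 251.902 gives 3779.098 Myr overall.

Eoarchean → Paleoarchean → Mesoarchean → Paleoproterozoic → Neoproterozoic → Paleozoic; total span 3779.098 Myr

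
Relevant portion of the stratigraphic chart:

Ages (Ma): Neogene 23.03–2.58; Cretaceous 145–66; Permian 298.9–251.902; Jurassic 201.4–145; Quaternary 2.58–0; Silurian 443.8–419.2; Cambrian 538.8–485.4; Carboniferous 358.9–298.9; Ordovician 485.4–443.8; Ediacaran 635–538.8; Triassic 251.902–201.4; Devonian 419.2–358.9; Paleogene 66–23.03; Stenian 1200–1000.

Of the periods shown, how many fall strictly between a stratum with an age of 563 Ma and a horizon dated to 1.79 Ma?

11

563 Ma sits inside the Ediacaran (635–538.8) and 1.79 Ma inside the Quaternary (2.58–0); neither of those is wholly between the two dates.
The listed periods lying completely between them are Cambrian, Ordovician, Silurian, Devonian, Carboniferous, Permian, Triassic, Jurassic, Cretaceous, Paleogene, Neogene — 11 in all.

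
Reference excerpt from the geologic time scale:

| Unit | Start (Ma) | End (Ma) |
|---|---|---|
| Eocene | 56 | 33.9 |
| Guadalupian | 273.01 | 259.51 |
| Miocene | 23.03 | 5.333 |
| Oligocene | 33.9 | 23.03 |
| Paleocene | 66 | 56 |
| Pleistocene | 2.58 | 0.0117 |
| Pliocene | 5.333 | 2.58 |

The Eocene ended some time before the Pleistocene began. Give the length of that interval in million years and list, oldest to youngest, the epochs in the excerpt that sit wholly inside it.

31.32 million years; Oligocene, Miocene, Pliocene

End of Eocene = 33.9 Ma; start of Pleistocene = 2.58 Ma.
Gap = 33.9 − 2.58 = 31.32 Myr.
Epochs wholly inside 33.9–2.58 Ma: Oligocene (33.9–23.03), Miocene (23.03–5.333), Pliocene (5.333–2.58).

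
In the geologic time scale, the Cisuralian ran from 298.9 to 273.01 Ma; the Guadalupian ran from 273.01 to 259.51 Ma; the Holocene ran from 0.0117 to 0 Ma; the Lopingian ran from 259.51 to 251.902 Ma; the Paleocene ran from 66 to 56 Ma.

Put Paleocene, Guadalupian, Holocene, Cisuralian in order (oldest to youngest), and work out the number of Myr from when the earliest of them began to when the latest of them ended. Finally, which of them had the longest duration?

Start ages (Ma): Cisuralian 298.9, Guadalupian 273.01, Paleocene 66, Holocene 0.0117.
Ordered oldest to youngest: Cisuralian, Guadalupian, Paleocene, Holocene.
Span = 298.9 − 0 = 298.9 Myr.
Durations: Holocene 0.0117, Cisuralian 25.89, Paleocene 10, Guadalupian 13.5 → longest is Cisuralian (25.89 Myr).

Cisuralian, Guadalupian, Paleocene, Holocene; total span 298.9 Myr; longest is Cisuralian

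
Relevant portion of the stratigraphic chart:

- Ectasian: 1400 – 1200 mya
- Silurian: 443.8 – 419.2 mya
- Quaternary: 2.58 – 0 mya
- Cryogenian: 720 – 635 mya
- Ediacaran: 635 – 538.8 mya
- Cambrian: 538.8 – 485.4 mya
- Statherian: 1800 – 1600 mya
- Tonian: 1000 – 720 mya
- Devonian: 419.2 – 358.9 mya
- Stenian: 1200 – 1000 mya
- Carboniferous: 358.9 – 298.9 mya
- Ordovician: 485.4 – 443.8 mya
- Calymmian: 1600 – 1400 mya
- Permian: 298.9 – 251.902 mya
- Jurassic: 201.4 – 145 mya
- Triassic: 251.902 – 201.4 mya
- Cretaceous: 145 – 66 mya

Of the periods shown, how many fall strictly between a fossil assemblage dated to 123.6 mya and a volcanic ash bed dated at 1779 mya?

The older date is 1779 Ma and the younger is 123.6 Ma.
Periods with start < 1779 and end > 123.6 Ma: Calymmian (1600–1400), Ectasian (1400–1200), Stenian (1200–1000), Tonian (1000–720), Cryogenian (720–635), Ediacaran (635–538.8), Cambrian (538.8–485.4), Ordovician (485.4–443.8), Silurian (443.8–419.2), Devonian (419.2–358.9), Carboniferous (358.9–298.9), Permian (298.9–251.902), Triassic (251.902–201.4), Jurassic (201.4–145).
That is 14 complete periods.

14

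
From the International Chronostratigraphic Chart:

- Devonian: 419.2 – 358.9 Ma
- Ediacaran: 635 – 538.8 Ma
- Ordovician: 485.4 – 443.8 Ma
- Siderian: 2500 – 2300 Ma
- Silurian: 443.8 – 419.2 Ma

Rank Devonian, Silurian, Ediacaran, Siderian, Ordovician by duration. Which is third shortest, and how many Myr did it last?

Start − end for each: Devonian 419.2 − 358.9 = 60.3; Silurian 443.8 − 419.2 = 24.6; Ediacaran 635 − 538.8 = 96.2; Siderian 2500 − 2300 = 200; Ordovician 485.4 − 443.8 = 41.6.
Ranking these from shortest: Silurian < Ordovician < Devonian < Ediacaran < Siderian.
Position 3 in that ranking is Devonian, which lasted 60.3 Myr.

Devonian, 60.3 million years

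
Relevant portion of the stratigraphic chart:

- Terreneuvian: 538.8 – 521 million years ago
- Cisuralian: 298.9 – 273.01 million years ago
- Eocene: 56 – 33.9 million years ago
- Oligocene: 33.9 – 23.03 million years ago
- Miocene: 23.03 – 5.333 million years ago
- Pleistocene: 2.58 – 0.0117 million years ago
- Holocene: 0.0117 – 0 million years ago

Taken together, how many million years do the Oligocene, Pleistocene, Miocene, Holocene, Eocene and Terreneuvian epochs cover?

71.047 million years

Duration is start − end for each: (33.9 − 23.03) + (2.58 − 0.0117) + (23.03 − 5.333) + (0.0117 − 0) + (56 − 33.9) + (538.8 − 521).
That is 10.87 + 2.5683 + 17.697 + 0.0117 + 22.1 + 17.8, which totals 71.047 million years.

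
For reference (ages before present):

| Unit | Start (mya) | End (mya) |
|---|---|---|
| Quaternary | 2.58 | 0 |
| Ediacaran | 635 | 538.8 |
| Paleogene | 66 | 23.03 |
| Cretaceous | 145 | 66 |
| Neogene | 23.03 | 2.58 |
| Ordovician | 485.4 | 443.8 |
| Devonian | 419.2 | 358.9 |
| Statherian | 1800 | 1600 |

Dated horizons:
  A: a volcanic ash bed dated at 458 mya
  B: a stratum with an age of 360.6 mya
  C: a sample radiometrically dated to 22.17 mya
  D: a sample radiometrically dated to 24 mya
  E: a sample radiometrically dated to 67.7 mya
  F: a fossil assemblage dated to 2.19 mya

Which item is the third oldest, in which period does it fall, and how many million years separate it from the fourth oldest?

E, in the Cretaceous; 43.7 million years to D

Sorted oldest-first by Ma: A (458), B (360.6), E (67.7), D (24), C (22.17), F (2.19).
The third oldest is E at 67.7 Ma, which lies in 145–66 Ma: the Cretaceous.
The fourth oldest is D at 24 Ma; separation = |67.7 − 24| = 43.7 Myr.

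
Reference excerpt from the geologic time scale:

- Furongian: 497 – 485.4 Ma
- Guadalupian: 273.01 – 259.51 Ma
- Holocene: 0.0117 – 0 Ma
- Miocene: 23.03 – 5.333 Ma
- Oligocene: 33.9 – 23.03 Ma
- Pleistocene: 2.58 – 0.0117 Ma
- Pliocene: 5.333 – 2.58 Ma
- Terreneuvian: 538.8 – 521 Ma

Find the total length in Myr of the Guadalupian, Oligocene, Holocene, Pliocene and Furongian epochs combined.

Duration is start − end for each: (273.01 − 259.51) + (33.9 − 23.03) + (0.0117 − 0) + (5.333 − 2.58) + (497 − 485.4).
That is 13.5 + 10.87 + 0.0117 + 2.753 + 11.6, which totals 38.7347 million years.

38.7347 million years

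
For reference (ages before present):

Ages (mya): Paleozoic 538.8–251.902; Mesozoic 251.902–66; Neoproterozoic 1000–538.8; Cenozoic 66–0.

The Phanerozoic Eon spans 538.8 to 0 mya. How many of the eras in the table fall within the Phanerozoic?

3

Eras inside 538.8–0 Ma: Paleozoic, Mesozoic, Cenozoic — 3 in total.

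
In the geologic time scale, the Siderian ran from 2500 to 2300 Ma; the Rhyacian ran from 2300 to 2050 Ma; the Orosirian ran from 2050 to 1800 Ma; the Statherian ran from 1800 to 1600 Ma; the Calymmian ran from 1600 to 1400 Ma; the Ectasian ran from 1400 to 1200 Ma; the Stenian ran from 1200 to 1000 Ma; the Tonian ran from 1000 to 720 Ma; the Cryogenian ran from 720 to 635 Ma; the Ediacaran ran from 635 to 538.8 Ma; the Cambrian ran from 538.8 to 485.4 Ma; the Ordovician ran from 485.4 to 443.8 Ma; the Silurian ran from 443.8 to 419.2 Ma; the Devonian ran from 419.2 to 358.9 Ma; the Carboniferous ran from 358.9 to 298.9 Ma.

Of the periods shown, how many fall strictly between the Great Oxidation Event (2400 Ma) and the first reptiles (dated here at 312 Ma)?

13

2400 Ma sits inside the Siderian (2500–2300) and 312 Ma inside the Carboniferous (358.9–298.9); neither of those is wholly between the two dates.
The listed periods lying completely between them are Rhyacian, Orosirian, Statherian, Calymmian, Ectasian, Stenian, Tonian, Cryogenian, Ediacaran, Cambrian, Ordovician, Silurian, Devonian — 13 in all.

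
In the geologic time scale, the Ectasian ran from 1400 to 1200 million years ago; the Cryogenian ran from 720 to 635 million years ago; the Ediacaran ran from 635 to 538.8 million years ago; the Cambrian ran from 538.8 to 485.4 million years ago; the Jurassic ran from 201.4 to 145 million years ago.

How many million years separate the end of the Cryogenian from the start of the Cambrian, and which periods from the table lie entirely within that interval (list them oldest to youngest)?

The Cryogenian closes at 635 Ma and the Cambrian opens at 538.8 Ma, so the interval is 635 − 538.8 = 96.2 Myr.
A period fits inside if it starts at or after 635 Ma and ends at or before 538.8 Ma; oldest first that gives Ediacaran.

96.2 million years; Ediacaran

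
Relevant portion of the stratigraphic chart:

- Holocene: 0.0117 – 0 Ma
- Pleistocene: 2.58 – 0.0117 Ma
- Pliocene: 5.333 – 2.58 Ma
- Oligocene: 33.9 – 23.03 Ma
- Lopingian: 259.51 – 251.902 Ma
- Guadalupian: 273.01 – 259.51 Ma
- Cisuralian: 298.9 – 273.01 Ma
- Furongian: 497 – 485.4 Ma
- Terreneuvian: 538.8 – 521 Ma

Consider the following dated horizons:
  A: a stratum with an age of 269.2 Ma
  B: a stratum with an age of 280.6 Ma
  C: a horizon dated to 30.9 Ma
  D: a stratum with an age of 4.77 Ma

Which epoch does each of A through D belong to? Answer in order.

A — Guadalupian; B — Cisuralian; C — Oligocene; D — Pliocene

A: 269.2 Ma lies in 273.01–259.51 Ma, so Guadalupian.
B: 280.6 Ma lies in 298.9–273.01 Ma, so Cisuralian.
C: 30.9 Ma lies in 33.9–23.03 Ma, so Oligocene.
D: 4.77 Ma lies in 5.333–2.58 Ma, so Pliocene.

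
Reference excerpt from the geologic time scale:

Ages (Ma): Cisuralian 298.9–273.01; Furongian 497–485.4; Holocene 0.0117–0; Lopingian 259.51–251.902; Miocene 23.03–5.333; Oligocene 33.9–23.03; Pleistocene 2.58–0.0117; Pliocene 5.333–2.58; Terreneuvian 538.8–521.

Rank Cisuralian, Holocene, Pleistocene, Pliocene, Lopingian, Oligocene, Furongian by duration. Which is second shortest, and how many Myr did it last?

Durations: Cisuralian 25.89; Holocene 0.0117; Pleistocene 2.5683; Pliocene 2.753; Lopingian 7.608; Oligocene 10.87; Furongian 11.6 Myr.
Sorted shortest-first: Holocene (0.0117), Pleistocene (2.5683), Pliocene (2.753), Lopingian (7.608), Oligocene (10.87), Furongian (11.6), Cisuralian (25.89).
The second shortest is Pleistocene at 2.5683 Myr.

Pleistocene, 2.5683 million years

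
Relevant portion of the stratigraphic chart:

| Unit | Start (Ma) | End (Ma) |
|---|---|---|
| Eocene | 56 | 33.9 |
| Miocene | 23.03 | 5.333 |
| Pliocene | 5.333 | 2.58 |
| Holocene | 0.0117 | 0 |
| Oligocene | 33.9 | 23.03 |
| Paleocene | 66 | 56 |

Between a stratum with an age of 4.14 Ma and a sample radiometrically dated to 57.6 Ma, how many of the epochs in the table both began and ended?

57.6 Ma sits inside the Paleocene (66–56) and 4.14 Ma inside the Pliocene (5.333–2.58); neither of those is wholly between the two dates.
The listed epochs lying completely between them are Eocene, Oligocene, Miocene — 3 in all.

3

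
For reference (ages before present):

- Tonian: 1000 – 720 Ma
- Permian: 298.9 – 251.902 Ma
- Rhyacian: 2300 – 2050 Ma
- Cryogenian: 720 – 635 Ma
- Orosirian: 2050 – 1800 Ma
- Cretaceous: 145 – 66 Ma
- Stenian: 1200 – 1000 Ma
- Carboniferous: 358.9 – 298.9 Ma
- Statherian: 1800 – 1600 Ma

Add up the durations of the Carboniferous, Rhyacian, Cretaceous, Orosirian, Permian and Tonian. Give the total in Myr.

Each duration: Carboniferous = 60; Rhyacian = 250; Cretaceous = 79; Orosirian = 250; Permian = 46.998; Tonian = 280.
Sum: 60 + 250 + 79 + 250 + 46.998 + 280 = 965.998 Myr.

965.998 million years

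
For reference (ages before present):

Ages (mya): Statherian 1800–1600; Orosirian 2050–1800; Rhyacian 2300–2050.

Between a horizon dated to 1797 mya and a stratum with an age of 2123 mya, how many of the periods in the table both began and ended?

2123 Ma sits inside the Rhyacian (2300–2050) and 1797 Ma inside the Statherian (1800–1600); neither of those is wholly between the two dates.
The listed periods lying completely between them are Orosirian — 1 in all.

1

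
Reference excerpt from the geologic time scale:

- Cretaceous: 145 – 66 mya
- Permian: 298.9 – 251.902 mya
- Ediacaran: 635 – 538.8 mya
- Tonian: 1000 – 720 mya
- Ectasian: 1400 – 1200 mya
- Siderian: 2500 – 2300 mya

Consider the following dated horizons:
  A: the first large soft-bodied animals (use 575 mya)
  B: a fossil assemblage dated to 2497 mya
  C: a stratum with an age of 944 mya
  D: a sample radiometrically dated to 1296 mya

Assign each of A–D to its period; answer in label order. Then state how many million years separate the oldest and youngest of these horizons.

A — Ediacaran; B — Siderian; C — Tonian; D — Ectasian; span 1922 million years

Match each age against the start–end ranges in the excerpt: A = 575 Ma → Ediacaran (635–538.8); B = 2497 Ma → Siderian (2500–2300); C = 944 Ma → Tonian (1000–720); D = 1296 Ma → Ectasian (1400–1200).
The largest age is 2497 Ma and the smallest is 575 Ma; their difference is 1922 Myr.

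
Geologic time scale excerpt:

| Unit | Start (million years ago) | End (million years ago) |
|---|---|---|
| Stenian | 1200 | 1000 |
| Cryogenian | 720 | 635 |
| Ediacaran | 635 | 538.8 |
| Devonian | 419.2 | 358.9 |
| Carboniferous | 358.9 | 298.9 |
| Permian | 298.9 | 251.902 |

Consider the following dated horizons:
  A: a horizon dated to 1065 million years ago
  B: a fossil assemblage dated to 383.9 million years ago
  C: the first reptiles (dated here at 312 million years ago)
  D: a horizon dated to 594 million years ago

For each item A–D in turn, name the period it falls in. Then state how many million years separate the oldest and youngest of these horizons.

A — Stenian; B — Devonian; C — Carboniferous; D — Ediacaran; span 753 million years

Match each age against the start–end ranges in the excerpt: A = 1065 Ma → Stenian (1200–1000); B = 383.9 Ma → Devonian (419.2–358.9); C = 312 Ma → Carboniferous (358.9–298.9); D = 594 Ma → Ediacaran (635–538.8).
The largest age is 1065 Ma and the smallest is 312 Ma; their difference is 753 Myr.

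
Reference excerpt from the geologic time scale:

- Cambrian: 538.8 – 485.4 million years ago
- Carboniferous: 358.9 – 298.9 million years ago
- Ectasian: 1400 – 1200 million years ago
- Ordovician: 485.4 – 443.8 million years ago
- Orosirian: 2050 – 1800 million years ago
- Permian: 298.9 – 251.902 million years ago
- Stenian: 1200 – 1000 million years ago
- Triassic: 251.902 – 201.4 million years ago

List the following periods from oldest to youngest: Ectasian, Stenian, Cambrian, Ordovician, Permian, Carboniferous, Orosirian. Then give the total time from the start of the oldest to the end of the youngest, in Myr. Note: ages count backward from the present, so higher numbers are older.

Orosirian → Ectasian → Stenian → Cambrian → Ordovician → Carboniferous → Permian; total span 1798.098 Myr

From the excerpt: Ectasian 1400–1200; Stenian 1200–1000; Cambrian 538.8–485.4; Ordovician 485.4–443.8; Permian 298.9–251.902; Carboniferous 358.9–298.9; Orosirian 2050–1800 (Ma).
Larger Ma is earlier, so the oldest is Orosirian and the youngest is Permian; oldest to youngest: Orosirian, Ectasian, Stenian, Cambrian, Ordovician, Carboniferous, Permian.
Oldest start 2050 minus youngest end 251.902 gives 1798.098 Myr overall.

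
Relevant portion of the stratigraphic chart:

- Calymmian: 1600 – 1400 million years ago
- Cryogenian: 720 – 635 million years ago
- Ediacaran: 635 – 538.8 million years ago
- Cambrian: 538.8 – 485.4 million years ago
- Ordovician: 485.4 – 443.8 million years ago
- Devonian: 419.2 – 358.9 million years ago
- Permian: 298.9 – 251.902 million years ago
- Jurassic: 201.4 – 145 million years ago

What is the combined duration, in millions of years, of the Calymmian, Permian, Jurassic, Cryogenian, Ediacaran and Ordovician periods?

526.198 million years

Each duration: Calymmian = 200; Permian = 46.998; Jurassic = 56.4; Cryogenian = 85; Ediacaran = 96.2; Ordovician = 41.6.
Sum: 200 + 46.998 + 56.4 + 85 + 96.2 + 41.6 = 526.198 Myr.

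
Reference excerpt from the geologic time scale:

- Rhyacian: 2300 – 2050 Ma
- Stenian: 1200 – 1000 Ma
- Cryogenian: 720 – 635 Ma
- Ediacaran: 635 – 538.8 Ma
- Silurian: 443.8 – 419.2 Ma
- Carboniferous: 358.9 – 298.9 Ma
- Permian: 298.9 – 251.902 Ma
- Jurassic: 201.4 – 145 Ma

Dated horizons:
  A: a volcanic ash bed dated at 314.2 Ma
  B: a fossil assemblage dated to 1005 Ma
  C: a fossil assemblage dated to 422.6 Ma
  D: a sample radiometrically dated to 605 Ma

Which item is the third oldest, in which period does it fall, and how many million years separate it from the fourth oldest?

Sorted oldest-first by Ma: B (1005), D (605), C (422.6), A (314.2).
The third oldest is C at 422.6 Ma, which lies in 443.8–419.2 Ma: the Silurian.
The fourth oldest is A at 314.2 Ma; separation = |422.6 − 314.2| = 108.4 Myr.

C, in the Silurian; 108.4 million years to A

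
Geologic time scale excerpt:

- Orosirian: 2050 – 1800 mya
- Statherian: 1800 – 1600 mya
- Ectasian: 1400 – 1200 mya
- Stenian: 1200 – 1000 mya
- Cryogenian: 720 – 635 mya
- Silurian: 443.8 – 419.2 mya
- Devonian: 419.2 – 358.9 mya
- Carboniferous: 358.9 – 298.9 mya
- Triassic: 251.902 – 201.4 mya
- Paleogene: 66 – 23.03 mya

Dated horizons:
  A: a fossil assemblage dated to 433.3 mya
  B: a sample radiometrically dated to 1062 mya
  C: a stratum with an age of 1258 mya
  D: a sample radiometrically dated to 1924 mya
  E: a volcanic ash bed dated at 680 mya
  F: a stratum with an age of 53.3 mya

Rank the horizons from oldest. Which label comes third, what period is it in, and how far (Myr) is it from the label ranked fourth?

B, in the Stenian; 382 million years to E

Sorted oldest-first by Ma: D (1924), C (1258), B (1062), E (680), A (433.3), F (53.3).
The third oldest is B at 1062 Ma, which lies in 1200–1000 Ma: the Stenian.
The fourth oldest is E at 680 Ma; separation = |1062 − 680| = 382 Myr.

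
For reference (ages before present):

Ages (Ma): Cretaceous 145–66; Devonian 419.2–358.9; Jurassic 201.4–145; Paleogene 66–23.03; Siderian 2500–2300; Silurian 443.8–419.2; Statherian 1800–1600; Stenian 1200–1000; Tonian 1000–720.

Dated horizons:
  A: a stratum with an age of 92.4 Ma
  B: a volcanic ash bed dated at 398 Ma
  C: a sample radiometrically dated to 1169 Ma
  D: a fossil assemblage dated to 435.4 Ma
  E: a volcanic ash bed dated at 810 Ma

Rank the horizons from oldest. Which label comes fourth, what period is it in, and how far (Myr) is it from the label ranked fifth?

Sorted oldest-first by Ma: C (1169), E (810), D (435.4), B (398), A (92.4).
The fourth oldest is B at 398 Ma, which lies in 419.2–358.9 Ma: the Devonian.
The fifth oldest is A at 92.4 Ma; separation = |398 − 92.4| = 305.6 Myr.

B, in the Devonian; 305.6 million years to A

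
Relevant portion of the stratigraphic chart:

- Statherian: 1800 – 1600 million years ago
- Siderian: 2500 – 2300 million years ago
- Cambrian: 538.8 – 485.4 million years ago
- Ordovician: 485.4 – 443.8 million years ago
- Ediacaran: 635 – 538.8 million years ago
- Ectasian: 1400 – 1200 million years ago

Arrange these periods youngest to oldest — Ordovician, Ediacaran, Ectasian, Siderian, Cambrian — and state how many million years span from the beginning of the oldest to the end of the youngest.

Ordovician, Cambrian, Ediacaran, Ectasian, Siderian; total span 2056.2 Myr

From the excerpt: Ordovician 485.4–443.8; Ediacaran 635–538.8; Ectasian 1400–1200; Siderian 2500–2300; Cambrian 538.8–485.4 (Ma).
Larger Ma is earlier, so the oldest is Siderian and the youngest is Ordovician; youngest to oldest: Ordovician, Cambrian, Ediacaran, Ectasian, Siderian.
Oldest start 2500 minus youngest end 443.8 gives 2056.2 Myr overall.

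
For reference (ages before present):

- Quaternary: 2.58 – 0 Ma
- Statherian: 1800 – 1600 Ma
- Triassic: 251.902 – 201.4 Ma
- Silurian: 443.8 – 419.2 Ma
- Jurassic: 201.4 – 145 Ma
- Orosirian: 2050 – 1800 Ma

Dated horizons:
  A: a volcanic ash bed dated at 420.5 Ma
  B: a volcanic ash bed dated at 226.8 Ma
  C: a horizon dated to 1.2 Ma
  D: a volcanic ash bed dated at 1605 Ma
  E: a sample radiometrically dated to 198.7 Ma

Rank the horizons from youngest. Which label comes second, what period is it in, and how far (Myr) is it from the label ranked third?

Sorted youngest-first by Ma: C (1.2), E (198.7), B (226.8), A (420.5), D (1605).
The second youngest is E at 198.7 Ma, which lies in 201.4–145 Ma: the Jurassic.
The third youngest is B at 226.8 Ma; separation = |198.7 − 226.8| = 28.1 Myr.

E, in the Jurassic; 28.1 million years to B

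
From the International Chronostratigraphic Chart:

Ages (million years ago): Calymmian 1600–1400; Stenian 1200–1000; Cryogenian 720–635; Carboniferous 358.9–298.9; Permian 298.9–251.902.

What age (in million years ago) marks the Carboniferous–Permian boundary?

298.9 million years ago

The Carboniferous ends and the Permian begins at 298.9 million years ago.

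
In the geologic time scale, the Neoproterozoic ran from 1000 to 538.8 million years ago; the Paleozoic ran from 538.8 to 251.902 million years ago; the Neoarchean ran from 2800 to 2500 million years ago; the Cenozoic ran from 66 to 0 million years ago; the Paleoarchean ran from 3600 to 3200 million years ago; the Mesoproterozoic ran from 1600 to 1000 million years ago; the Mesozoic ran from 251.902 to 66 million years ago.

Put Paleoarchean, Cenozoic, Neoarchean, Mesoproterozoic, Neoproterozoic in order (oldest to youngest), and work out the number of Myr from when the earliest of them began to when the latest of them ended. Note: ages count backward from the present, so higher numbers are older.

Paleoarchean, Neoarchean, Mesoproterozoic, Neoproterozoic, Cenozoic; total span 3600 Myr

From the excerpt: Paleoarchean 3600–3200; Cenozoic 66–0; Neoarchean 2800–2500; Mesoproterozoic 1600–1000; Neoproterozoic 1000–538.8 (Ma).
Larger Ma is earlier, so the oldest is Paleoarchean and the youngest is Cenozoic; oldest to youngest: Paleoarchean, Neoarchean, Mesoproterozoic, Neoproterozoic, Cenozoic.
Oldest start 3600 minus youngest end 0 gives 3600 Myr overall.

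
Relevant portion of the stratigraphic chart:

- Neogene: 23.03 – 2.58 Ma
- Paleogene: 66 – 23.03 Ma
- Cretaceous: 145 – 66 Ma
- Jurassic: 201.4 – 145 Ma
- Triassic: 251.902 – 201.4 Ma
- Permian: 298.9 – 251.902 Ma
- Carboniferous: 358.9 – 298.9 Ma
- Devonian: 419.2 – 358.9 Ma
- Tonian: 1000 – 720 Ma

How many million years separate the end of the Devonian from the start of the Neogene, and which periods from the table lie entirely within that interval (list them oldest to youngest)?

335.87 million years; Carboniferous, Permian, Triassic, Jurassic, Cretaceous, Paleogene

End of Devonian = 358.9 Ma; start of Neogene = 23.03 Ma.
Gap = 358.9 − 23.03 = 335.87 Myr.
Periods wholly inside 358.9–23.03 Ma: Carboniferous (358.9–298.9), Permian (298.9–251.902), Triassic (251.902–201.4), Jurassic (201.4–145), Cretaceous (145–66), Paleogene (66–23.03).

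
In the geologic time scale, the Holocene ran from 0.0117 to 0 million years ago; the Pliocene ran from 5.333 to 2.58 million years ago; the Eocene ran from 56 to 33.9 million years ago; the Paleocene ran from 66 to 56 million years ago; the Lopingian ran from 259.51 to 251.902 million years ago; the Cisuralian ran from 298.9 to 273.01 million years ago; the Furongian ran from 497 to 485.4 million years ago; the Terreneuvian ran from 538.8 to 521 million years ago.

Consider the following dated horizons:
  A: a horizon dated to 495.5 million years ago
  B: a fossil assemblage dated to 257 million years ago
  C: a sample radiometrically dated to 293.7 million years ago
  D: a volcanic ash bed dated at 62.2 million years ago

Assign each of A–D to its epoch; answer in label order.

A: 495.5 Ma lies in 497–485.4 Ma, so Furongian.
B: 257 Ma lies in 259.51–251.902 Ma, so Lopingian.
C: 293.7 Ma lies in 298.9–273.01 Ma, so Cisuralian.
D: 62.2 Ma lies in 66–56 Ma, so Paleocene.

A — Furongian; B — Lopingian; C — Cisuralian; D — Paleocene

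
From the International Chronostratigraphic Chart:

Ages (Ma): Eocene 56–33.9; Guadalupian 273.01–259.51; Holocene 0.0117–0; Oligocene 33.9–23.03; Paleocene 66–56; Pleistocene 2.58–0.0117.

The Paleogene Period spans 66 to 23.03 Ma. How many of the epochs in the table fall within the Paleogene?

Epochs inside 66–23.03 Ma: Paleocene, Eocene, Oligocene — 3 in total.

3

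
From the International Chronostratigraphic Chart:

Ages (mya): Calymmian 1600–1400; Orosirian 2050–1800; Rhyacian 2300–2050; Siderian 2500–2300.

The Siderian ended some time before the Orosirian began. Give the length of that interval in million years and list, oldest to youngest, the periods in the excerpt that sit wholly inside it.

The Siderian closes at 2300 Ma and the Orosirian opens at 2050 Ma, so the interval is 2300 − 2050 = 250 Myr.
A period fits inside if it starts at or after 2300 Ma and ends at or before 2050 Ma; oldest first that gives Rhyacian.

250 million years; Rhyacian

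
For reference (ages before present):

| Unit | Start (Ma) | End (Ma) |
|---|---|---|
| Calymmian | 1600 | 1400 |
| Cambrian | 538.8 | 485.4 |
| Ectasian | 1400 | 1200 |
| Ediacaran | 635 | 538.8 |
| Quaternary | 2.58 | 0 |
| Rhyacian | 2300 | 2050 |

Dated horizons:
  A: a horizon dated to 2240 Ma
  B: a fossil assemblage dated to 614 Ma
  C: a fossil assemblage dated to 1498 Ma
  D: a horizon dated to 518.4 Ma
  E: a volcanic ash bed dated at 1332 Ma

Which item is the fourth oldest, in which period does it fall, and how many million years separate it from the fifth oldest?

Larger Ma means older, so oldest first: A 2240 > C 1498 > E 1332 > B 614 > D 518.4.
Counting 4 along gives B (614 Ma); the excerpt puts that inside the Ediacaran, 635–538.8 Ma.
Next in line is D (518.4 Ma), and 614 − 518.4 = 95.6 Myr.

B, in the Ediacaran; 95.6 million years to D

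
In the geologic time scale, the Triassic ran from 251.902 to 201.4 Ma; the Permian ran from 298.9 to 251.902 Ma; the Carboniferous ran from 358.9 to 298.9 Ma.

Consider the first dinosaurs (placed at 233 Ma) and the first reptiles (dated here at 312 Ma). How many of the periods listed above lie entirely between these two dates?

1

312 Ma sits inside the Carboniferous (358.9–298.9) and 233 Ma inside the Triassic (251.902–201.4); neither of those is wholly between the two dates.
The listed periods lying completely between them are Permian — 1 in all.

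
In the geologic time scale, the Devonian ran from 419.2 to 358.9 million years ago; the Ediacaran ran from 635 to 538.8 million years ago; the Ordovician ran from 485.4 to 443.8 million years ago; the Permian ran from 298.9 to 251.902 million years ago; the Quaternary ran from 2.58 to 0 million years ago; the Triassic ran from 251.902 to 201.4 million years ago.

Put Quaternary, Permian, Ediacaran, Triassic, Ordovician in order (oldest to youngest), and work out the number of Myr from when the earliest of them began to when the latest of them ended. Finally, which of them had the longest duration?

Ediacaran, Ordovician, Permian, Triassic, Quaternary; total span 635 Myr; longest is Ediacaran

From the excerpt: Quaternary 2.58–0; Permian 298.9–251.902; Ediacaran 635–538.8; Triassic 251.902–201.4; Ordovician 485.4–443.8 (Ma).
Larger Ma is earlier, so the oldest is Ediacaran and the youngest is Quaternary; oldest to youngest: Ediacaran, Ordovician, Permian, Triassic, Quaternary.
Oldest start 635 minus youngest end 0 gives 635 Myr overall.
Individual lengths (start − end): Ordovician 41.6; Permian 46.998; Triassic 50.502; Ediacaran 96.2; Quaternary 2.58. The largest is Ediacaran at 96.2 Myr.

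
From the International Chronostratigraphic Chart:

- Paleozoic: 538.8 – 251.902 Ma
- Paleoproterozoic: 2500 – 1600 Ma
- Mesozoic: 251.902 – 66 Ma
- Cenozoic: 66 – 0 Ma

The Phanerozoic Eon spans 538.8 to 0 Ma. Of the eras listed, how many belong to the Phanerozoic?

Eras inside 538.8–0 Ma: Paleozoic, Mesozoic, Cenozoic — 3 in total.

3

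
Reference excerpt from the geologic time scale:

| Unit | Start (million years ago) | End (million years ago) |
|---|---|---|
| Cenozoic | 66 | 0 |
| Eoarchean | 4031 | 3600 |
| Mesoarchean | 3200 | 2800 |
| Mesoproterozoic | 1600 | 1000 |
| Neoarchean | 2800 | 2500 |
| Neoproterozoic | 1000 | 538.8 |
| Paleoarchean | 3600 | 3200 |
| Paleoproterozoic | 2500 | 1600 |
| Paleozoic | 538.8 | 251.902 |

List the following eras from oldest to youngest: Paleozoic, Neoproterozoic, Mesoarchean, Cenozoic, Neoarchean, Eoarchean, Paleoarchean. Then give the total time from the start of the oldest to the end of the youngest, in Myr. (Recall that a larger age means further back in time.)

Eoarchean, Paleoarchean, Mesoarchean, Neoarchean, Neoproterozoic, Paleozoic, Cenozoic; total span 4031 Myr

From the excerpt: Paleozoic 538.8–251.902; Neoproterozoic 1000–538.8; Mesoarchean 3200–2800; Cenozoic 66–0; Neoarchean 2800–2500; Eoarchean 4031–3600; Paleoarchean 3600–3200 (Ma).
Larger Ma is earlier, so the oldest is Eoarchean and the youngest is Cenozoic; oldest to youngest: Eoarchean, Paleoarchean, Mesoarchean, Neoarchean, Neoproterozoic, Paleozoic, Cenozoic.
Oldest start 4031 minus youngest end 0 gives 4031 Myr overall.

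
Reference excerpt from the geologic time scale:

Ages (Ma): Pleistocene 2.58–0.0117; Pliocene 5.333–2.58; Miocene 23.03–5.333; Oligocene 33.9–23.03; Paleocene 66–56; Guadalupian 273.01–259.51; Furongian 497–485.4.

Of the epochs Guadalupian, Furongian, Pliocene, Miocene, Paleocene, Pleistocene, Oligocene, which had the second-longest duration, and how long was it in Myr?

Durations: Guadalupian 13.5; Furongian 11.6; Pliocene 2.753; Miocene 17.697; Paleocene 10; Pleistocene 2.5683; Oligocene 10.87 Myr.
Sorted longest-first: Miocene (17.697), Guadalupian (13.5), Furongian (11.6), Oligocene (10.87), Paleocene (10), Pliocene (2.753), Pleistocene (2.5683).
The second longest is Guadalupian at 13.5 Myr.

Guadalupian, 13.5 million years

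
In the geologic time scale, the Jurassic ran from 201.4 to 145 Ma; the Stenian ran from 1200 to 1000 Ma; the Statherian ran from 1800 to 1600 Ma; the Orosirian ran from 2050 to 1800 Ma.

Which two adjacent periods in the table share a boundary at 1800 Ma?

The Orosirian ends at 1800 Ma and the Statherian begins at 1800 Ma, so they share that boundary.

Orosirian and Statherian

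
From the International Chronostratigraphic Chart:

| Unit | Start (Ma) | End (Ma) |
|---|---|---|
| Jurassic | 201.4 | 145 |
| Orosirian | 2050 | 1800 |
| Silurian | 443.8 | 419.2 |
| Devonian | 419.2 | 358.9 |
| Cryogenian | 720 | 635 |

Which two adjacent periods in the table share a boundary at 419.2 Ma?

Silurian and Devonian

The Silurian ends at 419.2 Ma and the Devonian begins at 419.2 Ma, so they share that boundary.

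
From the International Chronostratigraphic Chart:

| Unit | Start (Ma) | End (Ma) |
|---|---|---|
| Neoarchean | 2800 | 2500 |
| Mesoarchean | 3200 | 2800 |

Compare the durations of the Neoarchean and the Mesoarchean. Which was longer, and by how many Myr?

Neoarchean: 2800 − 2500 = 300 Myr.
Mesoarchean: 3200 − 2800 = 400 Myr.
Difference: 400 − 300 = 100 Myr, so the Mesoarchean was longer.

Mesoarchean, by 100 million years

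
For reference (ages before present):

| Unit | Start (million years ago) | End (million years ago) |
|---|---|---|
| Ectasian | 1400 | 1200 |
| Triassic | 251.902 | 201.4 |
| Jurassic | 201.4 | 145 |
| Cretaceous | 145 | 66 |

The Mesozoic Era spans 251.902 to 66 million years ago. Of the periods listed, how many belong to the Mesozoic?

Periods inside 251.902–66 Ma: Triassic, Jurassic, Cretaceous — 3 in total.

3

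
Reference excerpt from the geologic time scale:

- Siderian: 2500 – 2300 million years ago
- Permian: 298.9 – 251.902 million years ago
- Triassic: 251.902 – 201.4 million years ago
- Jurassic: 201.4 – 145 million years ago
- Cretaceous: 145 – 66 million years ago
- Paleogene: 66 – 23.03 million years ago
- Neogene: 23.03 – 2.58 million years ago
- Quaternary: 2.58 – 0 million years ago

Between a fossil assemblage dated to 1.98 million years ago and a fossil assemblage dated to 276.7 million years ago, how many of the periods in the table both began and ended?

276.7 Ma sits inside the Permian (298.9–251.902) and 1.98 Ma inside the Quaternary (2.58–0); neither of those is wholly between the two dates.
The listed periods lying completely between them are Triassic, Jurassic, Cretaceous, Paleogene, Neogene — 5 in all.

5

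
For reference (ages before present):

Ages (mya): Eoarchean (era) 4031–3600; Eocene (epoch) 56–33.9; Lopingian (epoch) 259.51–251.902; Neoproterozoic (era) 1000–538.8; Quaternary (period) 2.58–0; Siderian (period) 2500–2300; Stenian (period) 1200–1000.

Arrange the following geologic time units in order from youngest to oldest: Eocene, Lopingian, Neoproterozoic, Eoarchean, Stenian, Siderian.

Read off each span (Ma): Eocene 56–33.9; Lopingian 259.51–251.902; Neoproterozoic 1000–538.8; Eoarchean 4031–3600; Stenian 1200–1000; Siderian 2500–2300.
Larger Ma is older, so oldest→youngest is Eoarchean, Siderian, Stenian, Neoproterozoic, Lopingian, Eocene; reverse it for youngest→oldest.

Eocene, then Lopingian, then Neoproterozoic, then Stenian, then Siderian, then Eoarchean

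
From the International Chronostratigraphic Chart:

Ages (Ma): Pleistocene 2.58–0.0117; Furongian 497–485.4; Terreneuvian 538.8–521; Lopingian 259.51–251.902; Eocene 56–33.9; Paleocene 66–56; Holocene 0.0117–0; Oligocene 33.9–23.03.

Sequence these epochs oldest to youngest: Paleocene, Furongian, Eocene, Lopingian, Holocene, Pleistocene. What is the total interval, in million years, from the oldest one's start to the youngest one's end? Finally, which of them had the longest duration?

Start ages (Ma): Furongian 497, Lopingian 259.51, Paleocene 66, Eocene 56, Pleistocene 2.58, Holocene 0.0117.
Ordered oldest to youngest: Furongian, Lopingian, Paleocene, Eocene, Pleistocene, Holocene.
Span = 497 − 0 = 497 Myr.
Durations: Eocene 22.1, Lopingian 7.608, Paleocene 10, Holocene 0.0117, Pleistocene 2.5683, Furongian 11.6 → longest is Eocene (22.1 Myr).

Furongian → Lopingian → Paleocene → Eocene → Pleistocene → Holocene; total span 497 Myr; longest is Eocene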